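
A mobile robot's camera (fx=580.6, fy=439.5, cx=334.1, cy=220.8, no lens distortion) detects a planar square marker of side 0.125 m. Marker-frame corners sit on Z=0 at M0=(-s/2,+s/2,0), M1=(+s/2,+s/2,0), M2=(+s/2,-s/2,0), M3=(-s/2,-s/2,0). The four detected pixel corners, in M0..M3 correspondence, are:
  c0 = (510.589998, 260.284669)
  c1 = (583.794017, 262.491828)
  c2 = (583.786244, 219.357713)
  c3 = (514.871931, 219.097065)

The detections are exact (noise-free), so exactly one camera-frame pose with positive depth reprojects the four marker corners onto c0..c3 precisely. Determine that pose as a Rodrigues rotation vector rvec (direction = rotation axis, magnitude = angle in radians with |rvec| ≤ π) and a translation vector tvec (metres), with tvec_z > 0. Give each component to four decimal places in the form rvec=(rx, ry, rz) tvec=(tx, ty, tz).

rvec=(-0.6150, 0.3815, 0.1303) tvec=(0.4001, 0.0467, 1.0886)

Intrinsics K: fx=580.6, fy=439.5, cx=334.1, cy=220.8
Marker side s = 0.125 m; corners in marker frame (Z=0):
  M0 = (-0.0625, +0.0625, 0)
  M1 = (+0.0625, +0.0625, 0)
  M2 = (+0.0625, -0.0625, 0)
  M3 = (-0.0625, -0.0625, 0)
Detected image corners:
  c0 = (510.589998, 260.284669) px
  c1 = (583.794017, 262.491828) px
  c2 = (583.786244, 219.357713) px
  c3 = (514.871931, 219.097065) px
Planar DLT: solve 8×8 A·h = b for H (H[2,2]=1):
  H  [+373.36471 -288.10868 +547.50542]
  H  [-75.65492 +218.49384 +239.64378]
  H  [-0.35490 -0.49362 +1.00000]
B = K⁻¹H; ‖b₁‖=0.918639, ‖b₂‖=0.918639; λ = 2/(‖b₁‖+‖b₂‖) = 1.088567, sign → tz>0 ⇒ λ=+1.088567
r₁ = λ·B[:,0] = (+0.92233,+0.00671,-0.38634); r₂ = λ·B[:,1] = (-0.23097,+0.81112,-0.53734)
r₃ = r₁×r₂ = (+0.30976,+0.58484,+0.74968); SVD([r₁ r₂ r₃]) → R = UVᵀ:
  R  [+0.92233 -0.23097 +0.30976]
  R  [+0.00671 +0.81112 +0.58484]
  R  [-0.38634 -0.53734 +0.74968]
t = (+0.40011, +0.04667, +1.08857) m
tr R = 2.483134; θ = arccos((tr R − 1)/2) = 0.735393 rad = 42.135°
axis k = ((R−Rᵀ)₃₂, (R−Rᵀ)₁₃, (R−Rᵀ)₂₁) / (2 sinθ) = (-0.836345, +0.518796, +0.177138)
rvec = θ·k = (-0.615042, +0.381519, +0.130266)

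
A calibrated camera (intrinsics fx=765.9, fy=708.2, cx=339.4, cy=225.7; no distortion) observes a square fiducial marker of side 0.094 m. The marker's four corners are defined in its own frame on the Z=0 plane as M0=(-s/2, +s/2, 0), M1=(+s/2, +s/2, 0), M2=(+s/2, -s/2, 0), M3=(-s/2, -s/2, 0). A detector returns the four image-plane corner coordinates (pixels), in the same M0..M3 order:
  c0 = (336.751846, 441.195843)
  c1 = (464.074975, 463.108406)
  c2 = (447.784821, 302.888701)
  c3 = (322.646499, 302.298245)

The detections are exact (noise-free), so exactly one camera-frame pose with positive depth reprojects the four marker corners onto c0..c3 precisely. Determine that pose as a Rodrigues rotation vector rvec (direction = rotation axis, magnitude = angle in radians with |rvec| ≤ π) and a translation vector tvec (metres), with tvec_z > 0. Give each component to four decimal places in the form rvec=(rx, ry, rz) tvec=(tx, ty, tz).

Intrinsics K: fx=765.9, fy=708.2, cx=339.4, cy=225.7
Marker side s = 0.094 m; corners in marker frame (Z=0):
  M0 = (-0.0470, +0.0470, 0)
  M1 = (+0.0470, +0.0470, 0)
  M2 = (+0.0470, -0.0470, 0)
  M3 = (-0.0470, -0.0470, 0)
Detected image corners:
  c0 = (336.751846, 441.195843) px
  c1 = (464.074975, 463.108406) px
  c2 = (447.784821, 302.888701) px
  c3 = (322.646499, 302.298245) px
Planar DLT: solve 8×8 A·h = b for H (H[2,2]=1):
  H  [+747.15523 +160.24479 +388.31525]
  H  [-452.61708 +1582.38418 +376.96639]
  H  [-1.51655 -0.00154 +1.00000]
B = K⁻¹H; ‖b₁‖=2.244702, ‖b₂‖=2.244702; λ = 2/(‖b₁‖+‖b₂‖) = 0.445493, sign → tz>0 ⇒ λ=+0.445493
r₁ = λ·B[:,0] = (+0.73398,-0.06940,-0.67561); r₂ = λ·B[:,1] = (+0.09351,+0.99562,-0.00069)
r₃ = r₁×r₂ = (+0.67270,-0.06267,+0.73725); SVD([r₁ r₂ r₃]) → R = UVᵀ:
  R  [+0.73398 +0.09351 +0.67270]
  R  [-0.06940 +0.99562 -0.06267]
  R  [-0.67561 -0.00069 +0.73725]
t = (+0.02845, +0.09515, +0.44549) m
tr R = 2.466854; θ = arccos((tr R − 1)/2) = 0.747447 rad = 42.826°
axis k = ((R−Rᵀ)₃₂, (R−Rᵀ)₁₃, (R−Rᵀ)₂₁) / (2 sinθ) = (+0.045595, +0.991747, -0.119832)
rvec = θ·k = (+0.034080, +0.741278, -0.089568)

rvec=(0.0341, 0.7413, -0.0896) tvec=(0.0285, 0.0952, 0.4455)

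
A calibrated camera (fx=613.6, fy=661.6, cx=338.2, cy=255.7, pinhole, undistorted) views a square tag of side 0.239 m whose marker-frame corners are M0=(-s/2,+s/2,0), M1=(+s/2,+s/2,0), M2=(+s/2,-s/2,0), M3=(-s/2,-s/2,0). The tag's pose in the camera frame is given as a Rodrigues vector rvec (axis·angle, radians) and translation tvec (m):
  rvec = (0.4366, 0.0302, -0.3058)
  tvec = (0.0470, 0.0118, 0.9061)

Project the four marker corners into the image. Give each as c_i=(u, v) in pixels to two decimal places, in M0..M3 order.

Intrinsics K: fx=613.6, fy=661.6, cx=338.2, cy=255.7
Marker side s = 0.239 m; corners in marker frame (Z=0):
  M0 = (-0.1195, +0.1195, 0)
  M1 = (+0.1195, +0.1195, 0)
  M2 = (+0.1195, -0.1195, 0)
  M3 = (-0.1195, -0.1195, 0)
rvec = (0.4366, 0.0302, -0.3058), |rvec| = θ = 0.53390 rad = 30.590°
Rodrigues: sinθ=0.50889, 1−cosθ=0.13917; R = I + sinθ·[k]× + (1−cosθ)·[k]×²:
    [+0.95390 +0.29792 -0.03640]
    [-0.28504 +0.86128 -0.42066]
    [-0.09397 +0.41164 +0.90649]
t = (0.0470, 0.0118, 0.9061) m
M0: Pc = R·M0+t = (-0.03139, +0.14878, +0.96652); u = 613.6·(-0.03139)/0.96652 + 338.2 = 318.2720, v = 661.6·(+0.14878)/0.96652 + 255.7 = 357.5457
M1: Pc = R·M1+t = (+0.19659, +0.08066, +0.94406); u = 613.6·(+0.19659)/0.94406 + 338.2 = 465.9762, v = 661.6·(+0.08066)/0.94406 + 255.7 = 312.2268
M2: Pc = R·M2+t = (+0.12539, -0.12518, +0.84568); u = 613.6·(+0.12539)/0.84568 + 338.2 = 429.1793, v = 661.6·(-0.12518)/0.84568 + 255.7 = 157.7642
M3: Pc = R·M3+t = (-0.10259, -0.05706, +0.86814); u = 613.6·(-0.10259)/0.86814 + 338.2 = 265.6882, v = 661.6·(-0.05706)/0.86814 + 255.7 = 212.2150

c0=(318.27, 357.55) c1=(465.98, 312.23) c2=(429.18, 157.76) c3=(265.69, 212.21)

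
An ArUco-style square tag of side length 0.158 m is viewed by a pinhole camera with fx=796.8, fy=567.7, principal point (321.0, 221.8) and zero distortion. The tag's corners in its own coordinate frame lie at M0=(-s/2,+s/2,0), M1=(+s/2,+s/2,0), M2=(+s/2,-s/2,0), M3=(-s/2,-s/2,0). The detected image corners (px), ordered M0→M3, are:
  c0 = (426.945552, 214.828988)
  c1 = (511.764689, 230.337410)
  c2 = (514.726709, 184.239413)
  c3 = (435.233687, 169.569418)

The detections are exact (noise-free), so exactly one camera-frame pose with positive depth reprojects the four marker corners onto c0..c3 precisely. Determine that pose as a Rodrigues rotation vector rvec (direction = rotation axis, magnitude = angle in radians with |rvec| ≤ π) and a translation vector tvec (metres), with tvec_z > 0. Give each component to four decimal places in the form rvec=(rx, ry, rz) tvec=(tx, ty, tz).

Intrinsics K: fx=796.8, fy=567.7, cx=321.0, cy=221.8
Marker side s = 0.158 m; corners in marker frame (Z=0):
  M0 = (-0.0790, +0.0790, 0)
  M1 = (+0.0790, +0.0790, 0)
  M2 = (+0.0790, -0.0790, 0)
  M3 = (-0.0790, -0.0790, 0)
Detected image corners:
  c0 = (426.945552, 214.828988) px
  c1 = (511.764689, 230.337410) px
  c2 = (514.726709, 184.239413) px
  c3 = (435.233687, 169.569418) px
Planar DLT: solve 8×8 A·h = b for H (H[2,2]=1):
  H  [+528.37396 -228.70004 +472.32001]
  H  [+99.19896 +207.41204 +199.01711]
  H  [+0.01894 -0.40901 +1.00000]
B = K⁻¹H; ‖b₁‖=0.676777, ‖b₂‖=0.676777; λ = 2/(‖b₁‖+‖b₂‖) = 1.477592, sign → tz>0 ⇒ λ=+1.477592
r₁ = λ·B[:,0] = (+0.96855,+0.24726,+0.02799); r₂ = λ·B[:,1] = (-0.18063,+0.77597,-0.60436)
r₃ = r₁×r₂ = (-0.17115,+0.58029,+0.79622); SVD([r₁ r₂ r₃]) → R = UVᵀ:
  R  [+0.96855 -0.18063 -0.17115]
  R  [+0.24726 +0.77597 +0.58029]
  R  [+0.02799 -0.60436 +0.79622]
t = (+0.28061, -0.05930, +1.47759) m
tr R = 2.540735; θ = arccos((tr R − 1)/2) = 0.691379 rad = 39.613°
axis k = ((R−Rᵀ)₃₂, (R−Rᵀ)₁₃, (R−Rᵀ)₂₁) / (2 sinθ) = (-0.928990, -0.156161, +0.335546)
rvec = θ·k = (-0.642284, -0.107966, +0.231989)

rvec=(-0.6423, -0.1080, 0.2320) tvec=(0.2806, -0.0593, 1.4776)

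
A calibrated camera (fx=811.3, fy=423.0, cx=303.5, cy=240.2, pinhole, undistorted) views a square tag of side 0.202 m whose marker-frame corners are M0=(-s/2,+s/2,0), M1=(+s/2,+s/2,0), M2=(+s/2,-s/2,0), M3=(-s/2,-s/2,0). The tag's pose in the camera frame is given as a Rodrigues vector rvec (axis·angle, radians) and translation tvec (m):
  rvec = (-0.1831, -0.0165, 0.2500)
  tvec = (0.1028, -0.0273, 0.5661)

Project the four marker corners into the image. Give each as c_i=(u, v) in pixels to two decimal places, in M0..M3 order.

c0=(274.28, 274.06) c1=(564.46, 312.80) c2=(616.64, 168.84) c3=(344.59, 132.86)

Intrinsics K: fx=811.3, fy=423.0, cx=303.5, cy=240.2
Marker side s = 0.202 m; corners in marker frame (Z=0):
  M0 = (-0.1010, +0.1010, 0)
  M1 = (+0.1010, +0.1010, 0)
  M2 = (+0.1010, -0.1010, 0)
  M3 = (-0.1010, -0.1010, 0)
rvec = (-0.1831, -0.0165, 0.2500), |rvec| = θ = 0.31032 rad = 17.780°
Rodrigues: sinθ=0.30536, 1−cosθ=0.04776; R = I + sinθ·[k]× + (1−cosθ)·[k]×²:
    [+0.96886 -0.24451 -0.03894]
    [+0.24751 +0.95237 +0.17813]
    [-0.00647 -0.18222 +0.98324]
t = (0.1028, -0.0273, 0.5661) m
M0: Pc = R·M0+t = (-0.01975, +0.04389, +0.54835); u = 811.3·(-0.01975)/0.54835 + 303.5 = 274.2782, v = 423.0·(+0.04389)/0.54835 + 240.2 = 274.0582
M1: Pc = R·M1+t = (+0.17596, +0.09389, +0.54704); u = 811.3·(+0.17596)/0.54704 + 303.5 = 564.4603, v = 423.0·(+0.09389)/0.54704 + 240.2 = 312.7985
M2: Pc = R·M2+t = (+0.22535, -0.09849, +0.58385); u = 811.3·(+0.22535)/0.58385 + 303.5 = 616.6398, v = 423.0·(-0.09849)/0.58385 + 240.2 = 168.8430
M3: Pc = R·M3+t = (+0.02964, -0.14849, +0.58516); u = 811.3·(+0.02964)/0.58516 + 303.5 = 344.5948, v = 423.0·(-0.14849)/0.58516 + 240.2 = 132.8610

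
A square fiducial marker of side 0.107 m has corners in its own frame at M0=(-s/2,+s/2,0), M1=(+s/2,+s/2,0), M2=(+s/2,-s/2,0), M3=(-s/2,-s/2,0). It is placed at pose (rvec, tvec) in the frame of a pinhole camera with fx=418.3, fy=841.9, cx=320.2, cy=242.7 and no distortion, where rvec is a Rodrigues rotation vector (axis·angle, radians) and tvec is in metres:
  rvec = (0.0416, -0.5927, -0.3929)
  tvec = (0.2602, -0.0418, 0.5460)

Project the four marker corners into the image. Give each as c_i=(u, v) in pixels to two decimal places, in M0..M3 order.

c0=(509.96, 286.96) c1=(549.48, 225.04) c2=(528.43, 77.46) c3=(485.29, 124.71)

Intrinsics K: fx=418.3, fy=841.9, cx=320.2, cy=242.7
Marker side s = 0.107 m; corners in marker frame (Z=0):
  M0 = (-0.0535, +0.0535, 0)
  M1 = (+0.0535, +0.0535, 0)
  M2 = (+0.0535, -0.0535, 0)
  M3 = (-0.0535, -0.0535, 0)
rvec = (0.0416, -0.5927, -0.3929), |rvec| = θ = 0.71232 rad = 40.813°
Rodrigues: sinθ=0.65359, 1−cosθ=0.24315; R = I + sinθ·[k]× + (1−cosθ)·[k]×²:
    [+0.75768 +0.34869 -0.55167]
    [-0.37232 +0.92519 +0.07342]
    [+0.53600 +0.14977 +0.83083]
t = (0.2602, -0.0418, 0.5460) m
M0: Pc = R·M0+t = (+0.23832, +0.02762, +0.52534); u = 418.3·(+0.23832)/0.52534 + 320.2 = 509.9620, v = 841.9·(+0.02762)/0.52534 + 242.7 = 286.9590
M1: Pc = R·M1+t = (+0.31939, -0.01222, +0.58269); u = 418.3·(+0.31939)/0.58269 + 320.2 = 549.4840, v = 841.9·(-0.01222)/0.58269 + 242.7 = 225.0419
M2: Pc = R·M2+t = (+0.28208, -0.11122, +0.56666); u = 418.3·(+0.28208)/0.56666 + 320.2 = 528.4266, v = 841.9·(-0.11122)/0.56666 + 242.7 = 77.4631
M3: Pc = R·M3+t = (+0.20101, -0.07138, +0.50931); u = 418.3·(+0.20101)/0.50931 + 320.2 = 485.2898, v = 841.9·(-0.07138)/0.50931 + 242.7 = 124.7100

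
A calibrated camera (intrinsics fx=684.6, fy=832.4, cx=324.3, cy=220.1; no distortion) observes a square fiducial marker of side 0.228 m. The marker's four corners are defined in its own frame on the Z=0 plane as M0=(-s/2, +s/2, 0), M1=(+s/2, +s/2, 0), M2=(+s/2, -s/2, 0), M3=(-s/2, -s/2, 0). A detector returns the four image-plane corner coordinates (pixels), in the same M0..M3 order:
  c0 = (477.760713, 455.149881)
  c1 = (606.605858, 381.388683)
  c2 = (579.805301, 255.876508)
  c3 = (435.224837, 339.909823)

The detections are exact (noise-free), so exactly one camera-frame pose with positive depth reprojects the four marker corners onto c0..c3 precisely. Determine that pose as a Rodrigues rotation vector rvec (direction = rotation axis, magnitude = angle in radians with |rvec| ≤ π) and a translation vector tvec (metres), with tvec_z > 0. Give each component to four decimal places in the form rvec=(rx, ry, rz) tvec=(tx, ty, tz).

Intrinsics K: fx=684.6, fy=832.4, cx=324.3, cy=220.1
Marker side s = 0.228 m; corners in marker frame (Z=0):
  M0 = (-0.1140, +0.1140, 0)
  M1 = (+0.1140, +0.1140, 0)
  M2 = (+0.1140, -0.1140, 0)
  M3 = (-0.1140, -0.1140, 0)
Detected image corners:
  c0 = (477.760713, 455.149881) px
  c1 = (606.605858, 381.388683) px
  c2 = (579.805301, 255.876508) px
  c3 = (435.224837, 339.909823) px
Planar DLT: solve 8×8 A·h = b for H (H[2,2]=1):
  H  [+578.06108 +422.10466 +525.57536]
  H  [-358.04683 +712.01379 +361.77710]
  H  [-0.03722 +0.51425 +1.00000]
B = K⁻¹H; ‖b₁‖=0.959736, ‖b₂‖=0.959736; λ = 2/(‖b₁‖+‖b₂‖) = 1.041954, sign → tz>0 ⇒ λ=+1.041954
r₁ = λ·B[:,0] = (+0.89817,-0.43793,-0.03878); r₂ = λ·B[:,1] = (+0.38861,+0.74958,+0.53583)
r₃ = r₁×r₂ = (-0.20559,-0.49633,+0.84344); SVD([r₁ r₂ r₃]) → R = UVᵀ:
  R  [+0.89817 +0.38861 -0.20559]
  R  [-0.43793 +0.74958 -0.49633]
  R  [-0.03878 +0.53583 +0.84344]
t = (+0.30634, +0.17734, +1.04195) m
tr R = 2.491189; θ = arccos((tr R − 1)/2) = 0.729370 rad = 41.790°
axis k = ((R−Rᵀ)₃₂, (R−Rᵀ)₁₃, (R−Rᵀ)₂₁) / (2 sinθ) = (+0.774431, -0.125156, -0.620156)
rvec = θ·k = (+0.564846, -0.091285, -0.452323)

rvec=(0.5648, -0.0913, -0.4523) tvec=(0.3063, 0.1773, 1.0420)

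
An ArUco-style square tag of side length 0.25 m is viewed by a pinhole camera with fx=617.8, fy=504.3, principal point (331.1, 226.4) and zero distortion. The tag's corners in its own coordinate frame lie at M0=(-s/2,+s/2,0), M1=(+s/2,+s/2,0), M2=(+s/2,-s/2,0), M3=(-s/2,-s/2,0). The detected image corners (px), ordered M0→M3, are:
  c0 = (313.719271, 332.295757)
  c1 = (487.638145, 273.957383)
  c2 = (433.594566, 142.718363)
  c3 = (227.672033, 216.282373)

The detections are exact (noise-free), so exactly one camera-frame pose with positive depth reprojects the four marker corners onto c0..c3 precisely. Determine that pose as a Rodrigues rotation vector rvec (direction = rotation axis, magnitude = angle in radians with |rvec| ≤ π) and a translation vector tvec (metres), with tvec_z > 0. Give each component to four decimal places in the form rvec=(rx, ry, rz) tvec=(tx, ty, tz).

Intrinsics K: fx=617.8, fy=504.3, cx=331.1, cy=226.4
Marker side s = 0.25 m; corners in marker frame (Z=0):
  M0 = (-0.1250, +0.1250, 0)
  M1 = (+0.1250, +0.1250, 0)
  M2 = (+0.1250, -0.1250, 0)
  M3 = (-0.1250, -0.1250, 0)
Detected image corners:
  c0 = (313.719271, 332.295757) px
  c1 = (487.638145, 273.957383) px
  c2 = (433.594566, 142.718363) px
  c3 = (227.672033, 216.282373) px
Planar DLT: solve 8×8 A·h = b for H (H[2,2]=1):
  H  [+713.30924 +542.53209 +367.46668]
  H  [-287.91153 +666.63190 +247.29664]
  H  [-0.11118 +0.71505 +1.00000]
B = K⁻¹H; ‖b₁‖=1.325909, ‖b₂‖=1.325909; λ = 2/(‖b₁‖+‖b₂‖) = 0.754200, sign → tz>0 ⇒ λ=+0.754200
r₁ = λ·B[:,0] = (+0.91573,-0.39294,-0.08385); r₂ = λ·B[:,1] = (+0.37329,+0.75487,+0.53929)
r₃ = r₁×r₂ = (-0.14861,-0.52514,+0.83794); SVD([r₁ r₂ r₃]) → R = UVᵀ:
  R  [+0.91573 +0.37329 -0.14861]
  R  [-0.39294 +0.75487 -0.52514]
  R  [-0.08385 +0.53929 +0.83794]
t = (+0.04440, +0.03125, +0.75420) m
tr R = 2.508536; θ = arccos((tr R − 1)/2) = 0.716258 rad = 41.039°
axis k = ((R−Rᵀ)₃₂, (R−Rᵀ)₁₃, (R−Rᵀ)₂₁) / (2 sinθ) = (+0.810605, -0.049319, -0.583513)
rvec = θ·k = (+0.580602, -0.035325, -0.417946)

rvec=(0.5806, -0.0353, -0.4179) tvec=(0.0444, 0.0313, 0.7542)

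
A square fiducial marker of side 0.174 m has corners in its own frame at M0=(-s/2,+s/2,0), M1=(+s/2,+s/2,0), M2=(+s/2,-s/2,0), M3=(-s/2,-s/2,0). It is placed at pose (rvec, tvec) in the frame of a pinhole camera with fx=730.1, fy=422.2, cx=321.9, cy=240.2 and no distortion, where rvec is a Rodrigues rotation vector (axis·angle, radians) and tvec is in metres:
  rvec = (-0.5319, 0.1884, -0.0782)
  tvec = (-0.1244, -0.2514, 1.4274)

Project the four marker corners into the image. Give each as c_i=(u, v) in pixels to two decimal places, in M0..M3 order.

c0=(213.47, 190.04) c1=(302.19, 182.44) c2=(301.19, 142.66) c3=(217.79, 150.54)

Intrinsics K: fx=730.1, fy=422.2, cx=321.9, cy=240.2
Marker side s = 0.174 m; corners in marker frame (Z=0):
  M0 = (-0.0870, +0.0870, 0)
  M1 = (+0.0870, +0.0870, 0)
  M2 = (+0.0870, -0.0870, 0)
  M3 = (-0.0870, -0.0870, 0)
rvec = (-0.5319, 0.1884, -0.0782), |rvec| = θ = 0.56967 rad = 32.640°
Rodrigues: sinθ=0.53936, 1−cosθ=0.15792; R = I + sinθ·[k]× + (1−cosθ)·[k]×²:
    [+0.97975 +0.02527 +0.19861]
    [-0.12280 +0.85935 +0.49642]
    [-0.15813 -0.51076 +0.84505]
t = (-0.1244, -0.2514, 1.4274) m
M0: Pc = R·M0+t = (-0.20744, -0.16595, +1.39672); u = 730.1·(-0.20744)/1.39672 + 321.9 = 213.4663, v = 422.2·(-0.16595)/1.39672 + 240.2 = 190.0359
M1: Pc = R·M1+t = (-0.03696, -0.18732, +1.36921); u = 730.1·(-0.03696)/1.36921 + 321.9 = 302.1904, v = 422.2·(-0.18732)/1.36921 + 240.2 = 182.4390
M2: Pc = R·M2+t = (-0.04136, -0.33685, +1.45808); u = 730.1·(-0.04136)/1.45808 + 321.9 = 301.1897, v = 422.2·(-0.33685)/1.45808 + 240.2 = 142.6628
M3: Pc = R·M3+t = (-0.21184, -0.31548, +1.48559); u = 730.1·(-0.21184)/1.48559 + 321.9 = 217.7919, v = 422.2·(-0.31548)/1.48559 + 240.2 = 150.5419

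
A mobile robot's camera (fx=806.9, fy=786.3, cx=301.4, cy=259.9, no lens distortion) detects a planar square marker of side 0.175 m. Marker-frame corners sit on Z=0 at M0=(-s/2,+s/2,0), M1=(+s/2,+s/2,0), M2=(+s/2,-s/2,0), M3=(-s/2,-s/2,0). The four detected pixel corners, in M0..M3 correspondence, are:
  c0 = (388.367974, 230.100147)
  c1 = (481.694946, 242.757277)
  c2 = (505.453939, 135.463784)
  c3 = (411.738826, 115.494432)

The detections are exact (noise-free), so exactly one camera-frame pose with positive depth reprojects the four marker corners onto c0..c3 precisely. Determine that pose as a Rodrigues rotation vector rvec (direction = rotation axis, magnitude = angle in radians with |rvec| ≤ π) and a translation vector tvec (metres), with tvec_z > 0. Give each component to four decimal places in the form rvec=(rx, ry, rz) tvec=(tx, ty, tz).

Intrinsics K: fx=806.9, fy=786.3, cx=301.4, cy=259.9
Marker side s = 0.175 m; corners in marker frame (Z=0):
  M0 = (-0.0875, +0.0875, 0)
  M1 = (+0.0875, +0.0875, 0)
  M2 = (+0.0875, -0.0875, 0)
  M3 = (-0.0875, -0.0875, 0)
Detected image corners:
  c0 = (388.367974, 230.100147) px
  c1 = (481.694946, 242.757277) px
  c2 = (505.453939, 135.463784) px
  c3 = (411.738826, 115.494432) px
Planar DLT: solve 8×8 A·h = b for H (H[2,2]=1):
  H  [+695.15310 -83.58797 +448.16809]
  H  [+158.11447 +654.03634 +181.76587]
  H  [+0.35979 +0.11437 +1.00000]
B = K⁻¹H; ‖b₁‖=0.815415, ‖b₂‖=0.815415; λ = 2/(‖b₁‖+‖b₂‖) = 1.226369, sign → tz>0 ⇒ λ=+1.226369
r₁ = λ·B[:,0] = (+0.89172,+0.10076,+0.44123); r₂ = λ·B[:,1] = (-0.17943,+0.97372,+0.14026)
r₃ = r₁×r₂ = (-0.41550,-0.20425,+0.88636); SVD([r₁ r₂ r₃]) → R = UVᵀ:
  R  [+0.89172 -0.17943 -0.41550]
  R  [+0.10076 +0.97372 -0.20425]
  R  [+0.44123 +0.14026 +0.88636]
t = (+0.22307, -0.12186, +1.22637) m
tr R = 2.751800; θ = arccos((tr R − 1)/2) = 0.503498 rad = 28.848°
axis k = ((R−Rᵀ)₃₂, (R−Rᵀ)₁₃, (R−Rᵀ)₂₁) / (2 sinθ) = (+0.357013, -0.887823, +0.290365)
rvec = θ·k = (+0.179755, -0.447017, +0.146198)

rvec=(0.1798, -0.4470, 0.1462) tvec=(0.2231, -0.1219, 1.2264)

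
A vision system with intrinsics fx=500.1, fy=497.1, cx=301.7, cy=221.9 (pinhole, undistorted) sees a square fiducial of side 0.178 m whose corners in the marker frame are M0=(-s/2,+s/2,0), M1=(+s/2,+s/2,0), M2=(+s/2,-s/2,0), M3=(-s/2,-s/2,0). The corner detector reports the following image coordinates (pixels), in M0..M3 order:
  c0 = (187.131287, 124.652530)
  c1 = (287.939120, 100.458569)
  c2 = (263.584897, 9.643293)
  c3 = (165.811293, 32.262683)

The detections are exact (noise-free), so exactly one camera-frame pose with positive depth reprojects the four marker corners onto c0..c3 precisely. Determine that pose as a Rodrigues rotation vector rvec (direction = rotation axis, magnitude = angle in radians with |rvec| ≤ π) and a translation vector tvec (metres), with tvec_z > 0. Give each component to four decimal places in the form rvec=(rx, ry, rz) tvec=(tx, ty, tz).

rvec=(-0.1655, -0.0233, -0.2505) tvec=(-0.1321, -0.2743, 0.8745)

Intrinsics K: fx=500.1, fy=497.1, cx=301.7, cy=221.9
Marker side s = 0.178 m; corners in marker frame (Z=0):
  M0 = (-0.0890, +0.0890, 0)
  M1 = (+0.0890, +0.0890, 0)
  M2 = (+0.0890, -0.0890, 0)
  M3 = (-0.0890, -0.0890, 0)
Detected image corners:
  c0 = (187.131287, 124.652530) px
  c1 = (287.939120, 100.458569) px
  c2 = (263.584897, 9.643293) px
  c3 = (165.811293, 32.262683) px
Planar DLT: solve 8×8 A·h = b for H (H[2,2]=1):
  H  [+568.92898 +86.92777 +226.15047]
  H  [-128.10342 +502.37694 +65.95594]
  H  [+0.04977 -0.18313 +1.00000]
B = K⁻¹H; ‖b₁‖=1.143510, ‖b₂‖=1.143510; λ = 2/(‖b₁‖+‖b₂‖) = 0.874500, sign → tz>0 ⇒ λ=+0.874500
r₁ = λ·B[:,0] = (+0.96860,-0.24479,+0.04353); r₂ = λ·B[:,1] = (+0.24862,+0.95527,-0.16015)
r₃ = r₁×r₂ = (-0.00238,+0.16594,+0.98613); SVD([r₁ r₂ r₃]) → R = UVᵀ:
  R  [+0.96860 +0.24862 -0.00238]
  R  [-0.24479 +0.95527 +0.16594]
  R  [+0.04353 -0.16015 +0.98613]
t = (-0.13211, -0.27434, +0.87450) m
tr R = 2.910002; θ = arccos((tr R − 1)/2) = 0.301133 rad = 17.254°
axis k = ((R−Rᵀ)₃₂, (R−Rᵀ)₁₃, (R−Rᵀ)₂₁) / (2 sinθ) = (-0.549700, -0.077388, -0.831770)
rvec = θ·k = (-0.165533, -0.023304, -0.250473)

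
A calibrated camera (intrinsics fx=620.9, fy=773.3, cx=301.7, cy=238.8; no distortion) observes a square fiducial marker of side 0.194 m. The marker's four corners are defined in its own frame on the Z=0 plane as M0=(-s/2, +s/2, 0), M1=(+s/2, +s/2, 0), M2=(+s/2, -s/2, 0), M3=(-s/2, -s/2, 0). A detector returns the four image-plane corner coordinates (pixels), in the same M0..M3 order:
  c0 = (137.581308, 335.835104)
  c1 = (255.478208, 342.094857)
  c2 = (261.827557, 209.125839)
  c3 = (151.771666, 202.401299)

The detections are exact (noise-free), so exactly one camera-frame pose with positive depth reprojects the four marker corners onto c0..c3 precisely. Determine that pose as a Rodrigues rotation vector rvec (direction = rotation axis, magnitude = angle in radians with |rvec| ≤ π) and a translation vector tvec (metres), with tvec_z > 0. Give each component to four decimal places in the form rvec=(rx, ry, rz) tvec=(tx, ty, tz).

rvec=(-0.3820, -0.0460, 0.0400) tvec=(-0.1706, 0.0430, 1.0625)

Intrinsics K: fx=620.9, fy=773.3, cx=301.7, cy=238.8
Marker side s = 0.194 m; corners in marker frame (Z=0):
  M0 = (-0.0970, +0.0970, 0)
  M1 = (+0.0970, +0.0970, 0)
  M2 = (+0.0970, -0.0970, 0)
  M3 = (-0.0970, -0.0970, 0)
Detected image corners:
  c0 = (137.581308, 335.835104) px
  c1 = (255.478208, 342.094857) px
  c2 = (261.827557, 209.125839) px
  c3 = (151.771666, 202.401299) px
Planar DLT: solve 8×8 A·h = b for H (H[2,2]=1):
  H  [+593.89987 -123.74349 +202.03385]
  H  [+43.06979 +590.87887 +270.10487]
  H  [+0.03512 -0.35145 +1.00000]
B = K⁻¹H; ‖b₁‖=0.941177, ‖b₂‖=0.941177; λ = 2/(‖b₁‖+‖b₂‖) = 1.062500, sign → tz>0 ⇒ λ=+1.062500
r₁ = λ·B[:,0] = (+0.99817,+0.04766,+0.03731); r₂ = λ·B[:,1] = (-0.03031,+0.92717,-0.37341)
r₃ = r₁×r₂ = (-0.05239,+0.37160,+0.92691); SVD([r₁ r₂ r₃]) → R = UVᵀ:
  R  [+0.99817 -0.03031 -0.05239]
  R  [+0.04766 +0.92717 +0.37160]
  R  [+0.03731 -0.37341 +0.92691]
t = (-0.17055, +0.04301, +1.06250) m
tr R = 2.852250; θ = arccos((tr R − 1)/2) = 0.386789 rad = 22.161°
axis k = ((R−Rᵀ)₃₂, (R−Rᵀ)₁₃, (R−Rᵀ)₂₁) / (2 sinθ) = (-0.987514, -0.118896, +0.103340)
rvec = θ·k = (-0.381960, -0.045988, +0.039971)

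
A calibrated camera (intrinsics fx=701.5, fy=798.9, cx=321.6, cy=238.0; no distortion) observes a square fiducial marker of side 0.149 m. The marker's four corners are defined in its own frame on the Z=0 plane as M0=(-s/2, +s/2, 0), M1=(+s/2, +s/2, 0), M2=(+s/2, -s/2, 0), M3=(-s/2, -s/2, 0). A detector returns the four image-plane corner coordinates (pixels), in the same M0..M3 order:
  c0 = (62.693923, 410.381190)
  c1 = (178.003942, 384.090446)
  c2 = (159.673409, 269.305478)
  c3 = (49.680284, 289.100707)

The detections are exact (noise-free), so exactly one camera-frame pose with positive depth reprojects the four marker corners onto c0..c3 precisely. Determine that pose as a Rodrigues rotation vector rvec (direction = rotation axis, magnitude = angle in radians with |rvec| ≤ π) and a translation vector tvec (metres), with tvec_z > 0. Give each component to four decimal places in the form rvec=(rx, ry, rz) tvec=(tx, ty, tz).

Intrinsics K: fx=701.5, fy=798.9, cx=321.6, cy=238.0
Marker side s = 0.149 m; corners in marker frame (Z=0):
  M0 = (-0.0745, +0.0745, 0)
  M1 = (+0.0745, +0.0745, 0)
  M2 = (+0.0745, -0.0745, 0)
  M3 = (-0.0745, -0.0745, 0)
Detected image corners:
  c0 = (62.693923, 410.381190) px
  c1 = (178.003942, 384.090446) px
  c2 = (159.673409, 269.305478) px
  c3 = (49.680284, 289.100707) px
Planar DLT: solve 8×8 A·h = b for H (H[2,2]=1):
  H  [+789.25715 +65.25385 +113.55988]
  H  [-52.81688 +670.45821 +336.38666]
  H  [+0.29937 -0.35841 +1.00000]
B = K⁻¹H; ‖b₁‖=1.043837, ‖b₂‖=1.043837; λ = 2/(‖b₁‖+‖b₂‖) = 0.958004, sign → tz>0 ⇒ λ=+0.958004
r₁ = λ·B[:,0] = (+0.94637,-0.14877,+0.28680); r₂ = λ·B[:,1] = (+0.24653,+0.90627,-0.34336)
r₃ = r₁×r₂ = (-0.20883,+0.39565,+0.89434); SVD([r₁ r₂ r₃]) → R = UVᵀ:
  R  [+0.94637 +0.24653 -0.20883]
  R  [-0.14877 +0.90627 +0.39565]
  R  [+0.28680 -0.34336 +0.89434]
t = (-0.28411, +0.11798, +0.95800) m
tr R = 2.746986; θ = arccos((tr R − 1)/2) = 0.508464 rad = 29.133°
axis k = ((R−Rᵀ)₃₂, (R−Rᵀ)₁₃, (R−Rᵀ)₂₁) / (2 sinθ) = (-0.758988, -0.509028, -0.405989)
rvec = θ·k = (-0.385918, -0.258823, -0.206431)

rvec=(-0.3859, -0.2588, -0.2064) tvec=(-0.2841, 0.1180, 0.9580)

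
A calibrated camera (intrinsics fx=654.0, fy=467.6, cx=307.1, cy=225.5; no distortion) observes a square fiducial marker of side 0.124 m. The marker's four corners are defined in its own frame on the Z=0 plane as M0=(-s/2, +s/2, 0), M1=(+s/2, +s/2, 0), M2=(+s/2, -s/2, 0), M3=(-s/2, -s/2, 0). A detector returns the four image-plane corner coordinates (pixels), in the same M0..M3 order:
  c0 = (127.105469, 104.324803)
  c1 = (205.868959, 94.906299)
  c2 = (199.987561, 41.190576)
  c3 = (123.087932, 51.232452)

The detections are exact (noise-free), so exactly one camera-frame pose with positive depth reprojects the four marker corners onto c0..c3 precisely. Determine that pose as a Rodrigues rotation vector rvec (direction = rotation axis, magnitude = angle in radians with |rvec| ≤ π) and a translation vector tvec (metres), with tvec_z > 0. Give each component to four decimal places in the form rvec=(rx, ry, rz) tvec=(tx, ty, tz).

rvec=(-0.1783, 0.1390, -0.1146) tvec=(-0.2185, -0.3257, 0.9962)

Intrinsics K: fx=654.0, fy=467.6, cx=307.1, cy=225.5
Marker side s = 0.124 m; corners in marker frame (Z=0):
  M0 = (-0.0620, +0.0620, 0)
  M1 = (+0.0620, +0.0620, 0)
  M2 = (+0.0620, -0.0620, 0)
  M3 = (-0.0620, -0.0620, 0)
Detected image corners:
  c0 = (127.105469, 104.324803) px
  c1 = (205.868959, 94.906299) px
  c2 = (199.987561, 41.190576) px
  c3 = (123.087932, 51.232452) px
Planar DLT: solve 8×8 A·h = b for H (H[2,2]=1):
  H  [+606.62015 +9.51412 +163.67564]
  H  [-87.81944 +417.16921 +72.64583]
  H  [-0.12784 -0.18499 +1.00000]
B = K⁻¹H; ‖b₁‖=1.003784, ‖b₂‖=1.003784; λ = 2/(‖b₁‖+‖b₂‖) = 0.996231, sign → tz>0 ⇒ λ=+0.996231
r₁ = λ·B[:,0] = (+0.98386,-0.12568,-0.12736); r₂ = λ·B[:,1] = (+0.10103,+0.97766,-0.18430)
r₃ = r₁×r₂ = (+0.14768,+0.16846,+0.97458); SVD([r₁ r₂ r₃]) → R = UVᵀ:
  R  [+0.98386 +0.10103 +0.14768]
  R  [-0.12568 +0.97766 +0.16846]
  R  [-0.12736 -0.18430 +0.97458]
t = (-0.21848, -0.32566, +0.99623) m
tr R = 2.936110; θ = arccos((tr R − 1)/2) = 0.253443 rad = 14.521°
axis k = ((R−Rᵀ)₃₂, (R−Rᵀ)₁₃, (R−Rᵀ)₂₁) / (2 sinθ) = (-0.703427, +0.548453, -0.452096)
rvec = θ·k = (-0.178279, +0.139001, -0.114580)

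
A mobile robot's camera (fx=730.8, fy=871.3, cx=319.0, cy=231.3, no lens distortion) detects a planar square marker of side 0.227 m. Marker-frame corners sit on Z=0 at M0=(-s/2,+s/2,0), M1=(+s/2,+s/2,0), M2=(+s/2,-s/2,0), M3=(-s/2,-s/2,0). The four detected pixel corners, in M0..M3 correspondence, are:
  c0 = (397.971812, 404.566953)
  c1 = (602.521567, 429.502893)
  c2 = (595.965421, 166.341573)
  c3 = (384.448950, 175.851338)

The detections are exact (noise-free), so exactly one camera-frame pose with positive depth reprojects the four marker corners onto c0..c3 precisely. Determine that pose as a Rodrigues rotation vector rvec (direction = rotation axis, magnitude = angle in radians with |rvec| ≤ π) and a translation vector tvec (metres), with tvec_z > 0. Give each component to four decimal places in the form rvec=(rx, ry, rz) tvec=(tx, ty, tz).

rvec=(0.1590, 0.5122, -0.0451) tvec=(0.1825, 0.0589, 0.7893)

Intrinsics K: fx=730.8, fy=871.3, cx=319.0, cy=231.3
Marker side s = 0.227 m; corners in marker frame (Z=0):
  M0 = (-0.1135, +0.1135, 0)
  M1 = (+0.1135, +0.1135, 0)
  M2 = (+0.1135, -0.1135, 0)
  M3 = (-0.1135, -0.1135, 0)
Detected image corners:
  c0 = (397.971812, 404.566953) px
  c1 = (602.521567, 429.502893) px
  c2 = (595.965421, 166.341573) px
  c3 = (384.448950, 175.851338) px
Planar DLT: solve 8×8 A·h = b for H (H[2,2]=1):
  H  [+607.82494 +133.24909 +487.97817]
  H  [-147.56767 +1130.28571 +296.27154]
  H  [-0.62257 +0.17757 +1.00000]
B = K⁻¹H; ‖b₁‖=1.266994, ‖b₂‖=1.266994; λ = 2/(‖b₁‖+‖b₂‖) = 0.789270, sign → tz>0 ⇒ λ=+0.789270
r₁ = λ·B[:,0] = (+0.87094,-0.00323,-0.49137); r₂ = λ·B[:,1] = (+0.08273,+0.98667,+0.14015)
r₃ = r₁×r₂ = (+0.48437,-0.16272,+0.85960); SVD([r₁ r₂ r₃]) → R = UVᵀ:
  R  [+0.87094 +0.08273 +0.48437]
  R  [-0.00323 +0.98667 -0.16272]
  R  [-0.49137 +0.14015 +0.85960]
t = (+0.18250, +0.05885, +0.78927) m
tr R = 2.717211; θ = arccos((tr R − 1)/2) = 0.538254 rad = 30.840°
axis k = ((R−Rᵀ)₃₂, (R−Rᵀ)₁₃, (R−Rᵀ)₂₁) / (2 sinθ) = (+0.295402, +0.951687, -0.083846)
rvec = θ·k = (+0.159001, +0.512249, -0.045130)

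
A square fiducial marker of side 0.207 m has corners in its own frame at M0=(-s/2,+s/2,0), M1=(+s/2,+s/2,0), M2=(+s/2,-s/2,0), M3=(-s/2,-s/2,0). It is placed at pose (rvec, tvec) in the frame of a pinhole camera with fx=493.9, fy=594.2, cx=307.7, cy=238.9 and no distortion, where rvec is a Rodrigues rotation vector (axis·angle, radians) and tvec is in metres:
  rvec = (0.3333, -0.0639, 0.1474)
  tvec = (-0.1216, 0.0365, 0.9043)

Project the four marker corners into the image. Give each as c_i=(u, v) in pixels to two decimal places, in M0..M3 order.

c0=(180.16, 315.30) c1=(289.22, 331.20) c2=(305.78, 207.58) c3=(188.66, 187.88)

Intrinsics K: fx=493.9, fy=594.2, cx=307.7, cy=238.9
Marker side s = 0.207 m; corners in marker frame (Z=0):
  M0 = (-0.1035, +0.1035, 0)
  M1 = (+0.1035, +0.1035, 0)
  M2 = (+0.1035, -0.1035, 0)
  M3 = (-0.1035, -0.1035, 0)
rvec = (0.3333, -0.0639, 0.1474), |rvec| = θ = 0.37000 rad = 21.199°
Rodrigues: sinθ=0.36161, 1−cosθ=0.06767; R = I + sinθ·[k]× + (1−cosθ)·[k]×²:
    [+0.98724 -0.15459 -0.03817]
    [+0.13353 +0.93435 -0.33040]
    [+0.08674 +0.32109 +0.94307]
t = (-0.1216, 0.0365, 0.9043) m
M0: Pc = R·M0+t = (-0.23978, +0.11938, +0.92856); u = 493.9·(-0.23978)/0.92856 + 307.7 = 180.1610, v = 594.2·(+0.11938)/0.92856 + 238.9 = 315.2962
M1: Pc = R·M1+t = (-0.03542, +0.14703, +0.94651); u = 493.9·(-0.03542)/0.94651 + 307.7 = 289.2173, v = 594.2·(+0.14703)/0.94651 + 238.9 = 331.1996
M2: Pc = R·M2+t = (-0.00342, -0.04638, +0.88004); u = 493.9·(-0.00342)/0.88004 + 307.7 = 305.7803, v = 594.2·(-0.04638)/0.88004 + 238.9 = 207.5816
M3: Pc = R·M3+t = (-0.20778, -0.07403, +0.86209); u = 493.9·(-0.20778)/0.86209 + 307.7 = 188.6609, v = 594.2·(-0.07403)/0.86209 + 238.9 = 187.8776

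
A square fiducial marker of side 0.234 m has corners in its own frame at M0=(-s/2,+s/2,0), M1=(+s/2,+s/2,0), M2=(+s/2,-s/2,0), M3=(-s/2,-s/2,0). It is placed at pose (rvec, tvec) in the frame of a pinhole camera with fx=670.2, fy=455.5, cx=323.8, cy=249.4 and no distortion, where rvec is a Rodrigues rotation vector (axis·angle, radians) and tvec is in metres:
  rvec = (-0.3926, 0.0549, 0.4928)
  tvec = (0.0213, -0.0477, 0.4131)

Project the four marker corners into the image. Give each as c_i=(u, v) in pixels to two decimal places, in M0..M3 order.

Intrinsics K: fx=670.2, fy=455.5, cx=323.8, cy=249.4
Marker side s = 0.234 m; corners in marker frame (Z=0):
  M0 = (-0.1170, +0.1170, 0)
  M1 = (+0.1170, +0.1170, 0)
  M2 = (+0.1170, -0.1170, 0)
  M3 = (-0.1170, -0.1170, 0)
rvec = (-0.3926, 0.0549, 0.4928), |rvec| = θ = 0.63246 rad = 36.237°
Rodrigues: sinθ=0.59113, 1−cosθ=0.19342; R = I + sinθ·[k]× + (1−cosθ)·[k]×²:
    [+0.88111 -0.47102 -0.04224]
    [+0.45018 +0.80804 +0.38003]
    [-0.14487 -0.35386 +0.92401]
t = (0.0213, -0.0477, 0.4131) m
M0: Pc = R·M0+t = (-0.13690, -0.00583, +0.38865); u = 670.2·(-0.13690)/0.38865 + 323.8 = 87.7252, v = 455.5·(-0.00583)/0.38865 + 249.4 = 242.5668
M1: Pc = R·M1+t = (+0.06928, +0.09951, +0.35475); u = 670.2·(+0.06928)/0.35475 + 323.8 = 454.6867, v = 455.5·(+0.09951)/0.35475 + 249.4 = 377.1725
M2: Pc = R·M2+t = (+0.17950, -0.08957, +0.43755); u = 670.2·(+0.17950)/0.43755 + 323.8 = 598.7394, v = 455.5·(-0.08957)/0.43755 + 249.4 = 156.1564
M3: Pc = R·M3+t = (-0.02668, -0.19491, +0.47145); u = 670.2·(-0.02668)/0.47145 + 323.8 = 285.8717, v = 455.5·(-0.19491)/0.47145 + 249.4 = 61.0841

c0=(87.73, 242.57) c1=(454.69, 377.17) c2=(598.74, 156.16) c3=(285.87, 61.08)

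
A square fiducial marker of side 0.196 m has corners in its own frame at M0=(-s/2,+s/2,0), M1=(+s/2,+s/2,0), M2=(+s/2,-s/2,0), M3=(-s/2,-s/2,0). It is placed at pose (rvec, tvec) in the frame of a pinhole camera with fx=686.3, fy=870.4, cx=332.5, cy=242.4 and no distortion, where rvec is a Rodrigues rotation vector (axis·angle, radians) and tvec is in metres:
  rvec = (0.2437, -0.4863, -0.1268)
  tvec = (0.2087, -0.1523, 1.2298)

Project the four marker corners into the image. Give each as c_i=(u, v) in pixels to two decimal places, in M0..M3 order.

Intrinsics K: fx=686.3, fy=870.4, cx=332.5, cy=242.4
Marker side s = 0.196 m; corners in marker frame (Z=0):
  M0 = (-0.0980, +0.0980, 0)
  M1 = (+0.0980, +0.0980, 0)
  M2 = (+0.0980, -0.0980, 0)
  M3 = (-0.0980, -0.0980, 0)
rvec = (0.2437, -0.4863, -0.1268), |rvec| = θ = 0.55853 rad = 32.001°
Rodrigues: sinθ=0.52994, 1−cosθ=0.15196; R = I + sinθ·[k]× + (1−cosθ)·[k]×²:
    [+0.87697 +0.06258 -0.47646]
    [-0.17804 +0.96324 -0.20119]
    [+0.44635 +0.26126 +0.85587]
t = (0.2087, -0.1523, 1.2298) m
M0: Pc = R·M0+t = (+0.12889, -0.04045, +1.21166); u = 686.3·(+0.12889)/1.21166 + 332.5 = 405.5049, v = 870.4·(-0.04045)/1.21166 + 242.4 = 213.3392
M1: Pc = R·M1+t = (+0.30078, -0.07535, +1.29915); u = 686.3·(+0.30078)/1.29915 + 332.5 = 491.3905, v = 870.4·(-0.07535)/1.29915 + 242.4 = 191.9166
M2: Pc = R·M2+t = (+0.28851, -0.26415, +1.24794); u = 686.3·(+0.28851)/1.24794 + 332.5 = 491.1652, v = 870.4·(-0.26415)/1.24794 + 242.4 = 58.1666
M3: Pc = R·M3+t = (+0.11662, -0.22925, +1.16045); u = 686.3·(+0.11662)/1.16045 + 332.5 = 401.4726, v = 870.4·(-0.22925)/1.16045 + 242.4 = 70.4512

c0=(405.50, 213.34) c1=(491.39, 191.92) c2=(491.17, 58.17) c3=(401.47, 70.45)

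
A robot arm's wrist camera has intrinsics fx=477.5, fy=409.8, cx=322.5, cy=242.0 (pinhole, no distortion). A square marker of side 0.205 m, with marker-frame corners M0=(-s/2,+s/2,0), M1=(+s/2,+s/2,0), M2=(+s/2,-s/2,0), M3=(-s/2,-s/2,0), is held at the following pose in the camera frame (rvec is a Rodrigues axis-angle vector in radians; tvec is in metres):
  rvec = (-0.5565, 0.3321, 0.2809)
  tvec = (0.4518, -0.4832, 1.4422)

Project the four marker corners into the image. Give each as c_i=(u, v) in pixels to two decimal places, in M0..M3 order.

c0=(430.12, 122.73) c1=(501.98, 126.37) c2=(513.54, 86.89) c3=(445.59, 85.48)

Intrinsics K: fx=477.5, fy=409.8, cx=322.5, cy=242.0
Marker side s = 0.205 m; corners in marker frame (Z=0):
  M0 = (-0.1025, +0.1025, 0)
  M1 = (+0.1025, +0.1025, 0)
  M2 = (+0.1025, -0.1025, 0)
  M3 = (-0.1025, -0.1025, 0)
rvec = (-0.5565, 0.3321, 0.2809), |rvec| = θ = 0.70632 rad = 40.469°
Rodrigues: sinθ=0.64904, 1−cosθ=0.23924; R = I + sinθ·[k]× + (1−cosθ)·[k]×²:
    [+0.90927 -0.34675 +0.23020]
    [+0.16949 +0.81365 +0.55611]
    [-0.38013 -0.46663 +0.79859]
t = (0.4518, -0.4832, 1.4422) m
M0: Pc = R·M0+t = (+0.32306, -0.41717, +1.43333); u = 477.5·(+0.32306)/1.43333 + 322.5 = 430.1234, v = 409.8·(-0.41717)/1.43333 + 242.0 = 122.7270
M1: Pc = R·M1+t = (+0.50946, -0.38243, +1.35541); u = 477.5·(+0.50946)/1.35541 + 322.5 = 501.9786, v = 409.8·(-0.38243)/1.35541 + 242.0 = 126.3748
M2: Pc = R·M2+t = (+0.58054, -0.54923, +1.45107); u = 477.5·(+0.58054)/1.45107 + 322.5 = 513.5380, v = 409.8·(-0.54923)/1.45107 + 242.0 = 86.8915
M3: Pc = R·M3+t = (+0.39414, -0.58397, +1.52899); u = 477.5·(+0.39414)/1.52899 + 322.5 = 445.5892, v = 409.8·(-0.58397)/1.52899 + 242.0 = 85.4842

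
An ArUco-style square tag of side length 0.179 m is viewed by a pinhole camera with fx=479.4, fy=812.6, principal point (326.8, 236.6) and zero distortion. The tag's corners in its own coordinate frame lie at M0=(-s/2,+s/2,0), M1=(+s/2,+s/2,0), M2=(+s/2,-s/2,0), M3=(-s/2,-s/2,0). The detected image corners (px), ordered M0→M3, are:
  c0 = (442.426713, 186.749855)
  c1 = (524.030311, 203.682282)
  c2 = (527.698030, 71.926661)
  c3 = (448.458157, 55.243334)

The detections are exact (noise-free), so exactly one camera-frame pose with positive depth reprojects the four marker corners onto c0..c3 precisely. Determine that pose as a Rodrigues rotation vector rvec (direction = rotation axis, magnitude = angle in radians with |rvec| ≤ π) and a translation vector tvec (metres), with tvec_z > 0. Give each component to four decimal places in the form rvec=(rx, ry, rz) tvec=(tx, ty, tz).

Intrinsics K: fx=479.4, fy=812.6, cx=326.8, cy=236.6
Marker side s = 0.179 m; corners in marker frame (Z=0):
  M0 = (-0.0895, +0.0895, 0)
  M1 = (+0.0895, +0.0895, 0)
  M2 = (+0.0895, -0.0895, 0)
  M3 = (-0.0895, -0.0895, 0)
Detected image corners:
  c0 = (442.426713, 186.749855) px
  c1 = (524.030311, 203.682282) px
  c2 = (527.698030, 71.926661) px
  c3 = (448.458157, 55.243334) px
Planar DLT: solve 8×8 A·h = b for H (H[2,2]=1):
  H  [+454.19624 -106.52824 +485.72592]
  H  [+95.22332 +714.20281 +128.44474]
  H  [+0.01031 -0.16358 +1.00000]
B = K⁻¹H; ‖b₁‖=0.947357, ‖b₂‖=0.947357; λ = 2/(‖b₁‖+‖b₂‖) = 1.055568, sign → tz>0 ⇒ λ=+1.055568
r₁ = λ·B[:,0] = (+0.99265,+0.12052,+0.01089); r₂ = λ·B[:,1] = (-0.11686,+0.97802,-0.17267)
r₃ = r₁×r₂ = (-0.03146,+0.17013,+0.98492); SVD([r₁ r₂ r₃]) → R = UVᵀ:
  R  [+0.99265 -0.11686 -0.03146]
  R  [+0.12052 +0.97802 +0.17013]
  R  [+0.01089 -0.17267 +0.98492]
t = (+0.34993, -0.14049, +1.05557) m
tr R = 2.955595; θ = arccos((tr R − 1)/2) = 0.211117 rad = 12.096°
axis k = ((R−Rᵀ)₃₂, (R−Rᵀ)₁₃, (R−Rᵀ)₂₁) / (2 sinθ) = (-0.817914, -0.101043, +0.566398)
rvec = θ·k = (-0.172676, -0.021332, +0.119576)

rvec=(-0.1727, -0.0213, 0.1196) tvec=(0.3499, -0.1405, 1.0556)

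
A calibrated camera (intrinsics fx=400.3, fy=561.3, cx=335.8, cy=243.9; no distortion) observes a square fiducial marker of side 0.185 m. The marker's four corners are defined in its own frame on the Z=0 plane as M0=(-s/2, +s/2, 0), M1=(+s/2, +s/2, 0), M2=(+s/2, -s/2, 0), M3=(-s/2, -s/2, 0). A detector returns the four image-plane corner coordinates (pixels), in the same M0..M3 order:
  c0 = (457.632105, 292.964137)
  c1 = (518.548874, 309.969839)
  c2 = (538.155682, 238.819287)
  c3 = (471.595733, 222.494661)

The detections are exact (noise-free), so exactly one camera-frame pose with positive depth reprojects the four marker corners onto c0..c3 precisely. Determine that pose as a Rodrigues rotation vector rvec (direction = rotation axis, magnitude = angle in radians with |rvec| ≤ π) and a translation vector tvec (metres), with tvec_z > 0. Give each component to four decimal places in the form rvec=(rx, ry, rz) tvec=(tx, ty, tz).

Intrinsics K: fx=400.3, fy=561.3, cx=335.8, cy=243.9
Marker side s = 0.185 m; corners in marker frame (Z=0):
  M0 = (-0.0925, +0.0925, 0)
  M1 = (+0.0925, +0.0925, 0)
  M2 = (+0.0925, -0.0925, 0)
  M3 = (-0.0925, -0.0925, 0)
Detected image corners:
  c0 = (457.632105, 292.964137) px
  c1 = (518.548874, 309.969839) px
  c2 = (538.155682, 238.819287) px
  c3 = (471.595733, 222.494661) px
Planar DLT: solve 8×8 A·h = b for H (H[2,2]=1):
  H  [+266.95098 +126.82499 +495.68629]
  H  [+48.91249 +499.20000 +267.37613]
  H  [-0.15502 +0.43775 +1.00000]
B = K⁻¹H; ‖b₁‖=0.826424, ‖b₂‖=0.826424; λ = 2/(‖b₁‖+‖b₂‖) = 1.210033, sign → tz>0 ⇒ λ=+1.210033
r₁ = λ·B[:,0] = (+0.96430,+0.18695,-0.18758); r₂ = λ·B[:,1] = (-0.06098,+0.84599,+0.52970)
r₃ = r₁×r₂ = (+0.25771,-0.49935,+0.82719); SVD([r₁ r₂ r₃]) → R = UVᵀ:
  R  [+0.96430 -0.06098 +0.25771]
  R  [+0.18695 +0.84599 -0.49935]
  R  [-0.18758 +0.52970 +0.82719]
t = (+0.48331, +0.05061, +1.21003) m
tr R = 2.637474; θ = arccos((tr R − 1)/2) = 0.611588 rad = 35.041°
axis k = ((R−Rᵀ)₃₂, (R−Rᵀ)₁₃, (R−Rᵀ)₂₁) / (2 sinθ) = (+0.896115, +0.387769, +0.215902)
rvec = θ·k = (+0.548053, +0.237155, +0.132043)

rvec=(0.5481, 0.2372, 0.1320) tvec=(0.4833, 0.0506, 1.2100)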